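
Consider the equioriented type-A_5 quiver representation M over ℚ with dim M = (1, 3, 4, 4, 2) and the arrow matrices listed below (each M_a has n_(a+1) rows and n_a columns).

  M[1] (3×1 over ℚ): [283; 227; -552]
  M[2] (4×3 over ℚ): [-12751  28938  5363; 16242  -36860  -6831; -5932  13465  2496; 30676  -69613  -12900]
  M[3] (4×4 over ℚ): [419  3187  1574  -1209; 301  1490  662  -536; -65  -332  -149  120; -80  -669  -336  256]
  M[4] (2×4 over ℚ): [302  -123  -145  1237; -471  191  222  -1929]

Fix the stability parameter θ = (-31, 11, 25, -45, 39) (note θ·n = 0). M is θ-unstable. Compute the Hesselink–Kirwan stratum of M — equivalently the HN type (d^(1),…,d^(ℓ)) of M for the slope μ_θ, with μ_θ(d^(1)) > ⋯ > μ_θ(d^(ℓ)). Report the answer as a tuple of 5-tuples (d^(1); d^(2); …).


Via rank(M_{q-1}∘⋯∘M_p): M ≅ I[1,5], I[2,4], I[2,5], I[3,4].
μ_θ-semistable layers: μ^(1)=39; μ^(2)=-3; μ^(3)=-10; μ^(4)=-31

((0, 0, 0, 0, 2); (0, 3, 3, 3, 0); (0, 0, 1, 1, 0); (1, 0, 0, 0, 0))


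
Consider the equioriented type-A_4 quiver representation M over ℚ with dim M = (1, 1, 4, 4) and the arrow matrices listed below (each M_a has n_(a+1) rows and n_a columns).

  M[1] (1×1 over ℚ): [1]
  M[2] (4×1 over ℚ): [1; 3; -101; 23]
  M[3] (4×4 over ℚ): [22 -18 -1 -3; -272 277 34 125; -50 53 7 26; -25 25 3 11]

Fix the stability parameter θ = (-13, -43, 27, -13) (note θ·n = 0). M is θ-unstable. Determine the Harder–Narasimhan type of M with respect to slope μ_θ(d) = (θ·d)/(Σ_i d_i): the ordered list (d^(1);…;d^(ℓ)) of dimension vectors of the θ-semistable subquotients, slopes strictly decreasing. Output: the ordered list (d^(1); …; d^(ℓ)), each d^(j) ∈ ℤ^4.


Barcode: M ≅ I[1,3], I[3,4]^3, I[4,4]. HN layers by μ_θ (4 steps, strictly decreasing):
  μ^(1)=27; μ^(2)=7; μ^(3)=-13; μ^(4)=-28

((0, 0, 1, 0); (0, 0, 3, 3); (0, 0, 0, 1); (1, 1, 0, 0))


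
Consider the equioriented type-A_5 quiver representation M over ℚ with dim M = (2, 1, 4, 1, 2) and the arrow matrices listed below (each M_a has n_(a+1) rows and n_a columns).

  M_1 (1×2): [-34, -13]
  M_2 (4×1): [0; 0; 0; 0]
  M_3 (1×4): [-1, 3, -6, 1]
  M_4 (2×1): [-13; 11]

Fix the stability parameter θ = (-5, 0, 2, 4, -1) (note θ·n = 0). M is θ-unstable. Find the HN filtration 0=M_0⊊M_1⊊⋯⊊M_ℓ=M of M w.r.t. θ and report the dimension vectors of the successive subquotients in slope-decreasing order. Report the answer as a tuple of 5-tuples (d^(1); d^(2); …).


Via rank(M_{q-1}∘⋯∘M_p): M ≅ I[1,1], I[1,2], I[3,3]^3, I[3,5], I[5,5].
μ_θ-semistable layers: μ^(1)=2; μ^(2)=5/3; μ^(3)=0; μ^(4)=-1; μ^(5)=-5

((0, 0, 3, 0, 0); (0, 0, 1, 1, 1); (0, 1, 0, 0, 0); (0, 0, 0, 0, 1); (2, 0, 0, 0, 0))


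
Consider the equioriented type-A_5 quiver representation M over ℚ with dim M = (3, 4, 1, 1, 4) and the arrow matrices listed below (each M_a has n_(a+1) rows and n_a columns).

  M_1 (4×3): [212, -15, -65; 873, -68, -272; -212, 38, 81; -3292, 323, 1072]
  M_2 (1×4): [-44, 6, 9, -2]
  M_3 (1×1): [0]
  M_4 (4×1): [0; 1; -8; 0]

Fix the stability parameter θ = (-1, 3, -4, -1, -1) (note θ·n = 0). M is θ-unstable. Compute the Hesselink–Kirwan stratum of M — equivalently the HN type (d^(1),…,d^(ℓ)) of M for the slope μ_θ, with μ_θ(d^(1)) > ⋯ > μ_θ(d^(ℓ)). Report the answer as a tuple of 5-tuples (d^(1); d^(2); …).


Barcode: M ≅ I[1,2]^2, I[1,3], I[2,2], I[4,5], I[5,5]^3. HN layers by μ_θ (3 steps, strictly decreasing):
  μ^(1)=3; μ^(2)=-1/2; μ^(3)=-1

((0, 3, 0, 0, 0); (0, 1, 1, 0, 0); (3, 0, 0, 1, 4))


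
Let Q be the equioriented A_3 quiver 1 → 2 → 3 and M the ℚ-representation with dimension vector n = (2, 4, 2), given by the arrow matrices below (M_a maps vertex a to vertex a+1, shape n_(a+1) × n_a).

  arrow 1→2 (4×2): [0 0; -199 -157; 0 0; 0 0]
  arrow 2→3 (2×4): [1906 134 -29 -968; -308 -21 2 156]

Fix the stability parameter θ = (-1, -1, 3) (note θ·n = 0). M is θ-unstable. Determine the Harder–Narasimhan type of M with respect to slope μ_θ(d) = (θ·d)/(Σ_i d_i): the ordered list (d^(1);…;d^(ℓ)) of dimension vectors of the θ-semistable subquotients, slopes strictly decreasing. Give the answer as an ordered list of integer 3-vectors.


Barcode: M ≅ I[1,1], I[1,3], I[2,2]^2, I[2,3]. HN layers by μ_θ (2 steps, strictly decreasing):
  μ^(1)=3; μ^(2)=-1

((0, 0, 2); (2, 4, 0))


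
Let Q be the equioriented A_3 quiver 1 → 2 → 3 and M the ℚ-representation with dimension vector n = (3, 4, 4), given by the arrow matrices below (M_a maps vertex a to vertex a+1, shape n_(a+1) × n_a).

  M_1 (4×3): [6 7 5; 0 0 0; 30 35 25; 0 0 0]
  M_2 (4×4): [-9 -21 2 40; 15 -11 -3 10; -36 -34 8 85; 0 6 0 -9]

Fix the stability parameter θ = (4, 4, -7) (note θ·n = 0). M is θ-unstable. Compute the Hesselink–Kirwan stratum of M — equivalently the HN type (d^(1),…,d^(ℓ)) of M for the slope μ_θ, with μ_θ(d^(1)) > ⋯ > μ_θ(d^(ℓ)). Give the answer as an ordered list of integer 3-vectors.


Via rank(M_{q-1}∘⋯∘M_p): M ≅ I[1,1]^2, I[1,3], I[2,2], I[2,3]^2, I[3,3].
μ_θ-semistable layers: μ^(1)=4; μ^(2)=1/3; μ^(3)=-3/2; μ^(4)=-7

((2, 1, 0); (1, 1, 1); (0, 2, 2); (0, 0, 1))


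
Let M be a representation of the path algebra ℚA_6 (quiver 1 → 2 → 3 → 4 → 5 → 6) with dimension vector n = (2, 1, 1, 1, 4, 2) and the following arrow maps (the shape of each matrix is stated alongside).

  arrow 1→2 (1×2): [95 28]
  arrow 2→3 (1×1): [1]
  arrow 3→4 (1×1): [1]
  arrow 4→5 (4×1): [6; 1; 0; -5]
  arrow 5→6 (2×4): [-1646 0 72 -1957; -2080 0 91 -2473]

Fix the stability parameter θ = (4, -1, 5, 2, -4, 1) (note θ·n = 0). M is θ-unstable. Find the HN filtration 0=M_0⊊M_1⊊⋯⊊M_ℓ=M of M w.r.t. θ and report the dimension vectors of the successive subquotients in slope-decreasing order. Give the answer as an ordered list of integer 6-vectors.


Interval decomposition of M: I[1,1], I[1,6], I[5,5]^2, I[5,6].
HN type (ℓ=4): μ^(1)=4; μ^(2)=7/6; μ^(3)=1; μ^(4)=-4

((1, 0, 0, 0, 0, 0); (1, 1, 1, 1, 1, 1); (0, 0, 0, 0, 0, 1); (0, 0, 0, 0, 3, 0))


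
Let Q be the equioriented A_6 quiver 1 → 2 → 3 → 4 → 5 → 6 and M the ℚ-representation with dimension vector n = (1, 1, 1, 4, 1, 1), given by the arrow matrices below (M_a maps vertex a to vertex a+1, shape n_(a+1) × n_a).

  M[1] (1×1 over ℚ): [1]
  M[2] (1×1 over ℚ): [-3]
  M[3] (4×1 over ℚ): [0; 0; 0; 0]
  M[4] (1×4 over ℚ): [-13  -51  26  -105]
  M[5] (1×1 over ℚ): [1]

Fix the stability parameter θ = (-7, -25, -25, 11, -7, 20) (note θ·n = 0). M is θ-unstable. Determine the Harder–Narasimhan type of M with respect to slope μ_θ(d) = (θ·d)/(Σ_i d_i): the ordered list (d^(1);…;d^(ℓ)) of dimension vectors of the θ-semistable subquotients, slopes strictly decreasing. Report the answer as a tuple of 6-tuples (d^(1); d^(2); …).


Barcode: M ≅ I[1,3], I[4,4]^3, I[4,6]. HN layers by μ_θ (4 steps, strictly decreasing):
  μ^(1)=20; μ^(2)=11; μ^(3)=2; μ^(4)=-19

((0, 0, 0, 0, 0, 1); (0, 0, 0, 3, 0, 0); (0, 0, 0, 1, 1, 0); (1, 1, 1, 0, 0, 0))


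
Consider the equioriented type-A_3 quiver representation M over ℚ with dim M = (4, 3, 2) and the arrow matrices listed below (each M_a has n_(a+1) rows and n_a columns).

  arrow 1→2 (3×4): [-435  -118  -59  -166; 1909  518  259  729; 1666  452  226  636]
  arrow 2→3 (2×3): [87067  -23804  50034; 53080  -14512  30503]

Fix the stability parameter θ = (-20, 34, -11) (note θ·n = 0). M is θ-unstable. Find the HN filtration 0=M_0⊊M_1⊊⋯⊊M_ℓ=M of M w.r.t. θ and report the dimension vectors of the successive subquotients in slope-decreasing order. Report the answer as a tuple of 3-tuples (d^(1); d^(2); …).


Interval decomposition of M: I[1,1]^2, I[1,2], I[1,3], I[2,3].
HN type (ℓ=3): μ^(1)=34; μ^(2)=23/2; μ^(3)=-20

((0, 1, 0); (0, 2, 2); (4, 0, 0))


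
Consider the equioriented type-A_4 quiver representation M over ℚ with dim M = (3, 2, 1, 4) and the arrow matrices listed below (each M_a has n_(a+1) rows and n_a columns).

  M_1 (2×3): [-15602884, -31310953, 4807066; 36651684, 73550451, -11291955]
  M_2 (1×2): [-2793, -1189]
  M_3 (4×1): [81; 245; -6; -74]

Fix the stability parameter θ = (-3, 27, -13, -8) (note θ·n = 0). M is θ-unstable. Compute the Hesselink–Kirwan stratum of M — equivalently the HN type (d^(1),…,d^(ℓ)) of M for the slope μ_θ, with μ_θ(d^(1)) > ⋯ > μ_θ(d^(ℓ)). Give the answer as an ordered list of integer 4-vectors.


Barcode: M ≅ I[1,1], I[1,2], I[1,4], I[4,4]^3. HN layers by μ_θ (4 steps, strictly decreasing):
  μ^(1)=27; μ^(2)=2; μ^(3)=-3; μ^(4)=-8

((0, 1, 0, 0); (0, 1, 1, 1); (3, 0, 0, 0); (0, 0, 0, 3))


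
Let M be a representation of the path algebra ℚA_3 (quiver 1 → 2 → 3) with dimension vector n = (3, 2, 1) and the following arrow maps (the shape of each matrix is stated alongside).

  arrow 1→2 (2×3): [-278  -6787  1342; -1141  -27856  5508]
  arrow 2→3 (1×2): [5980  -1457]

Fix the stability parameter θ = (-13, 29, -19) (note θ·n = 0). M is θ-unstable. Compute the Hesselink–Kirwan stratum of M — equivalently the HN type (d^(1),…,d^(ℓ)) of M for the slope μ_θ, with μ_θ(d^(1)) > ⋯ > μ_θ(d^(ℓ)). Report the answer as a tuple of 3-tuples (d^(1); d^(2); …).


Via rank(M_{q-1}∘⋯∘M_p): M ≅ I[1,1], I[1,2], I[1,3].
μ_θ-semistable layers: μ^(1)=29; μ^(2)=5; μ^(3)=-13

((0, 1, 0); (0, 1, 1); (3, 0, 0))


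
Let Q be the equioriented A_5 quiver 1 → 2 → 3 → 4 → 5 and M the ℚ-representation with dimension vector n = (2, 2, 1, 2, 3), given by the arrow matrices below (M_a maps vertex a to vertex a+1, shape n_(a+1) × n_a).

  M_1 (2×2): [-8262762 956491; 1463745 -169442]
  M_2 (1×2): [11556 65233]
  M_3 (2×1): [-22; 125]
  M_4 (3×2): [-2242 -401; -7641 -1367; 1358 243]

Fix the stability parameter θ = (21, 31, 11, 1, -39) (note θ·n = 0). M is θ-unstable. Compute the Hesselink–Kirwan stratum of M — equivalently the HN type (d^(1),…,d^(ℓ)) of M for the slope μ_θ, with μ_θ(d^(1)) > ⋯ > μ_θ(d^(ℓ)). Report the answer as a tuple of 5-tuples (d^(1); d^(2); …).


Via rank(M_{q-1}∘⋯∘M_p): M ≅ I[1,2], I[1,5], I[4,5], I[5,5].
μ_θ-semistable layers: μ^(1)=31; μ^(2)=21; μ^(3)=5; μ^(4)=-19; μ^(5)=-39

((0, 1, 0, 0, 0); (1, 0, 0, 0, 0); (1, 1, 1, 1, 1); (0, 0, 0, 1, 1); (0, 0, 0, 0, 1))


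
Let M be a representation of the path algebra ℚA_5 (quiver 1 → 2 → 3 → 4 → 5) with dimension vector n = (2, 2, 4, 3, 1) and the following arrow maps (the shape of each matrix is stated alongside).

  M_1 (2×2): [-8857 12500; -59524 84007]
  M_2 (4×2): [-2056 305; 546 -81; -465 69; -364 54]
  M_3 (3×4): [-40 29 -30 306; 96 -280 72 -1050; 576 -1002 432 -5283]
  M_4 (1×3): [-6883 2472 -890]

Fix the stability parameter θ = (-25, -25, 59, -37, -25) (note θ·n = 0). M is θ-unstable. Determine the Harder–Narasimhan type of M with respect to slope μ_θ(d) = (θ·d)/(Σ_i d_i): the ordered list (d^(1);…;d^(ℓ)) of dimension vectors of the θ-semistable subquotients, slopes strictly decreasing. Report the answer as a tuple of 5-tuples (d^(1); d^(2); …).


Via rank(M_{q-1}∘⋯∘M_p): M ≅ I[1,3], I[1,5], I[3,3], I[3,4], I[4,4].
μ_θ-semistable layers: μ^(1)=59; μ^(2)=11; μ^(3)=-1; μ^(4)=-25; μ^(5)=-37

((0, 0, 2, 0, 0); (0, 0, 1, 1, 0); (0, 0, 1, 1, 1); (2, 2, 0, 0, 0); (0, 0, 0, 1, 0))


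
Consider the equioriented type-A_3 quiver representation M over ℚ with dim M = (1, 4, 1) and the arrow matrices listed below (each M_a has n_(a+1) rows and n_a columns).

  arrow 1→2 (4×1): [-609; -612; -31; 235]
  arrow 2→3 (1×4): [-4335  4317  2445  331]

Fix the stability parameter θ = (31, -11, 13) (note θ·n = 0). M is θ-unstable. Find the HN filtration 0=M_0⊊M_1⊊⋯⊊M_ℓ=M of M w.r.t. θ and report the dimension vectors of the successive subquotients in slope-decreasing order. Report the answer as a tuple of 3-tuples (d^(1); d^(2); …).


Interval decomposition of M: I[1,3], I[2,2]^3.
HN type (ℓ=3): μ^(1)=13; μ^(2)=10; μ^(3)=-11

((0, 0, 1); (1, 1, 0); (0, 3, 0))


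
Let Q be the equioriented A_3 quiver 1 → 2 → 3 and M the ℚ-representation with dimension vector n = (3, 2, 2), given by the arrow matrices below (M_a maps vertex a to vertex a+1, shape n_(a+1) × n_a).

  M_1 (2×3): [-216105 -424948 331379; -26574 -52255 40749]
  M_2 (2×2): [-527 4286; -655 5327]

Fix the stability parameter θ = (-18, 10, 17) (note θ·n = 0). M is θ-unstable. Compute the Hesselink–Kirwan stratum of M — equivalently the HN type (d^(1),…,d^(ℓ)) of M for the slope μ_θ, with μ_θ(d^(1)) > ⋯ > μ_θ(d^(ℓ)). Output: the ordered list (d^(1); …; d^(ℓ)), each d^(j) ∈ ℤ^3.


Interval decomposition of M: I[1,1], I[1,3]^2.
HN type (ℓ=3): μ^(1)=17; μ^(2)=10; μ^(3)=-18

((0, 0, 2); (0, 2, 0); (3, 0, 0))


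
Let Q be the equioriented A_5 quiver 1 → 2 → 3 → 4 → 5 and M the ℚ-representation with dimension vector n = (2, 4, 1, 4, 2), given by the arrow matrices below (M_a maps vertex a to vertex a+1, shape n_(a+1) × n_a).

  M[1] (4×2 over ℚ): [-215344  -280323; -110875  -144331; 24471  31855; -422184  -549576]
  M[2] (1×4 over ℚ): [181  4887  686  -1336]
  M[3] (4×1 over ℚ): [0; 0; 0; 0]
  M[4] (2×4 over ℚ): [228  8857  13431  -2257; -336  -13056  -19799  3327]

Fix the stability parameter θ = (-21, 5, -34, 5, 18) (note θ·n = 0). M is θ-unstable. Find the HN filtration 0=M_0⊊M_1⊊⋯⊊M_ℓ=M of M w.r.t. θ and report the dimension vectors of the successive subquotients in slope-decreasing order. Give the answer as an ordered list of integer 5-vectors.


Via rank(M_{q-1}∘⋯∘M_p): M ≅ I[1,2], I[1,3], I[2,2]^2, I[4,4]^2, I[4,5]^2.
μ_θ-semistable layers: μ^(1)=18; μ^(2)=5; μ^(3)=-29/2; μ^(4)=-21

((0, 0, 0, 0, 2); (0, 3, 0, 4, 0); (0, 1, 1, 0, 0); (2, 0, 0, 0, 0))


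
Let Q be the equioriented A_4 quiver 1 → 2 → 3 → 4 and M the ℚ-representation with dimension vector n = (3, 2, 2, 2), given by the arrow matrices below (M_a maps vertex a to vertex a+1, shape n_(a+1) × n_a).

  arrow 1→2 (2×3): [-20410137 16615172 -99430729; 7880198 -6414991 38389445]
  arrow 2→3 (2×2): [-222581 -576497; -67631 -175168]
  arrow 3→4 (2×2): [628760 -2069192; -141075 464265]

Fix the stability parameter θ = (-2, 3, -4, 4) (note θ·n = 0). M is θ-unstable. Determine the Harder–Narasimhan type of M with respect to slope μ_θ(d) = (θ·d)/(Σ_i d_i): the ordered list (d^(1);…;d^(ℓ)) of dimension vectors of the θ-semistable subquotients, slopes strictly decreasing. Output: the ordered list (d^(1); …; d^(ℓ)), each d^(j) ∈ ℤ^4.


Interval decomposition of M: I[1,1], I[1,3], I[1,4], I[4,4].
HN type (ℓ=3): μ^(1)=4; μ^(2)=-1/2; μ^(3)=-2

((0, 0, 0, 2); (0, 2, 2, 0); (3, 0, 0, 0))


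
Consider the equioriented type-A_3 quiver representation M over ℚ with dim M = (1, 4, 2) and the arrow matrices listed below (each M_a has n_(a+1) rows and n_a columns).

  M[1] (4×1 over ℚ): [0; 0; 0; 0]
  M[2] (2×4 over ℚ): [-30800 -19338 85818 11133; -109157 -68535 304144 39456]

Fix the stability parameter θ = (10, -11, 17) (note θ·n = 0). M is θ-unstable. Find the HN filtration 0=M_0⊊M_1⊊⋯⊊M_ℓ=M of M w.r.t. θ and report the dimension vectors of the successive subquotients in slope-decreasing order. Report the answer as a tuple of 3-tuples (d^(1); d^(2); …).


Via rank(M_{q-1}∘⋯∘M_p): M ≅ I[1,1], I[2,2]^2, I[2,3]^2.
μ_θ-semistable layers: μ^(1)=17; μ^(2)=10; μ^(3)=-11

((0, 0, 2); (1, 0, 0); (0, 4, 0))


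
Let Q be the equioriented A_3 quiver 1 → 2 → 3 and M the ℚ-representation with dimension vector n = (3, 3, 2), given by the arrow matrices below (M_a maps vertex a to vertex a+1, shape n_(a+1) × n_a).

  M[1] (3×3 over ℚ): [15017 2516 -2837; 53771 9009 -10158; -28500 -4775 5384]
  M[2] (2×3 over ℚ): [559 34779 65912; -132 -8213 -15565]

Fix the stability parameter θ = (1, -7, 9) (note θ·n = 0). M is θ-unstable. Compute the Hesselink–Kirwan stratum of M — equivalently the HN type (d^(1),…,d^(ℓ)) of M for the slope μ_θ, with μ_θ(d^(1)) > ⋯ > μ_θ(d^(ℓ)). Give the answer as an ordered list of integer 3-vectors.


Interval decomposition of M: I[1,2], I[1,3]^2.
HN type (ℓ=2): μ^(1)=9; μ^(2)=-3

((0, 0, 2); (3, 3, 0))


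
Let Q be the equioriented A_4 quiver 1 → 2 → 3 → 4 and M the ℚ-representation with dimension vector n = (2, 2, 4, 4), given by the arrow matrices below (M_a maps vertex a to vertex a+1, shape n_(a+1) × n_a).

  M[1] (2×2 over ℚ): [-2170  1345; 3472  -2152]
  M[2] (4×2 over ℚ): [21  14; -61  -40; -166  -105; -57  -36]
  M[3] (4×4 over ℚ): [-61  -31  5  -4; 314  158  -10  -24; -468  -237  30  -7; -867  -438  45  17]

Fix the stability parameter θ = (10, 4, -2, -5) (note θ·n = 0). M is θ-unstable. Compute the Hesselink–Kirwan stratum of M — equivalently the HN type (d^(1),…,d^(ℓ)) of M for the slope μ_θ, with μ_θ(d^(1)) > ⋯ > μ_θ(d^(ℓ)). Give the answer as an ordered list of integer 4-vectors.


Via rank(M_{q-1}∘⋯∘M_p): M ≅ I[1,1], I[1,3], I[2,4], I[3,3], I[3,4], I[4,4]^2.
μ_θ-semistable layers: μ^(1)=10; μ^(2)=4; μ^(3)=-1; μ^(4)=-2; μ^(5)=-7/2; μ^(6)=-5

((1, 0, 0, 0); (1, 1, 1, 0); (0, 1, 1, 1); (0, 0, 1, 0); (0, 0, 1, 1); (0, 0, 0, 2))


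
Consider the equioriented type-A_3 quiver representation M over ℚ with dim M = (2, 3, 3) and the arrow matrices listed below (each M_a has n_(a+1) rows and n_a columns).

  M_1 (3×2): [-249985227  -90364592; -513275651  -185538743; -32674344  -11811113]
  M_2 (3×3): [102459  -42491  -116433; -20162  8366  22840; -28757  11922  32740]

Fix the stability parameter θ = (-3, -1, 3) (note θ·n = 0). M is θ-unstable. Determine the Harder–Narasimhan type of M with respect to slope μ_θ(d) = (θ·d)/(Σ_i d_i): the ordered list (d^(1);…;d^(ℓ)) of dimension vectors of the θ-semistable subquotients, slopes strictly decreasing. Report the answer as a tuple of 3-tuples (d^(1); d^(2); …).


Via rank(M_{q-1}∘⋯∘M_p): M ≅ I[1,3]^2, I[2,3].
μ_θ-semistable layers: μ^(1)=3; μ^(2)=-1; μ^(3)=-3

((0, 0, 3); (0, 3, 0); (2, 0, 0))


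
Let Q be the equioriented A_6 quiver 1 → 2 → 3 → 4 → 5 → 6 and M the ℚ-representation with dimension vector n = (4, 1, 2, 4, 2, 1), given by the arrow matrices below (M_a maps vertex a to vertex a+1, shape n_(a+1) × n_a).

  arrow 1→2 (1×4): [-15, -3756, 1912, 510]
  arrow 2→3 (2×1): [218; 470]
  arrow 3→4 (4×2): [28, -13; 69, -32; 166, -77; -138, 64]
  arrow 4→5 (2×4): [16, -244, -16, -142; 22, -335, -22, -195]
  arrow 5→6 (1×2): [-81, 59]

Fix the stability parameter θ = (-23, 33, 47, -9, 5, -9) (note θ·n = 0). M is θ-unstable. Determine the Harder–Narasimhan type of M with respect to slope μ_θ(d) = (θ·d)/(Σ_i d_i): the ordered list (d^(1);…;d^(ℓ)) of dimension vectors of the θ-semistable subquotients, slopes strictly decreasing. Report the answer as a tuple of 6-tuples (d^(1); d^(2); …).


Via rank(M_{q-1}∘⋯∘M_p): M ≅ I[1,1]^3, I[1,6], I[3,4], I[4,4], I[4,5].
μ_θ-semistable layers: μ^(1)=19; μ^(2)=67/5; μ^(3)=5; μ^(4)=-9; μ^(5)=-23

((0, 0, 1, 1, 0, 0); (0, 1, 1, 1, 1, 1); (0, 0, 0, 0, 1, 0); (0, 0, 0, 2, 0, 0); (4, 0, 0, 0, 0, 0))


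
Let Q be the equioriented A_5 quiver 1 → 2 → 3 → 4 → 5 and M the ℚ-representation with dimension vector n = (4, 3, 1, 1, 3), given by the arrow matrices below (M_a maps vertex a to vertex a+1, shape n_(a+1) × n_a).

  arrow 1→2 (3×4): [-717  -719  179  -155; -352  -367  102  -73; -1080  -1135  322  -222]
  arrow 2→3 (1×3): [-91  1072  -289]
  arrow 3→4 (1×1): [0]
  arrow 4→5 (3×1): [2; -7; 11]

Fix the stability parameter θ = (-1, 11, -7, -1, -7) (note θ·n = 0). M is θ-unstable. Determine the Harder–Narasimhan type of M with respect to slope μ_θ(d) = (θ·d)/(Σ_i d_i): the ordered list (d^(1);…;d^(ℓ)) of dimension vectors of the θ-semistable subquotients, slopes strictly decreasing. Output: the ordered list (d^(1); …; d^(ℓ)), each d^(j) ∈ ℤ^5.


Barcode: M ≅ I[1,1], I[1,2]^2, I[1,3], I[4,5], I[5,5]^2. HN layers by μ_θ (5 steps, strictly decreasing):
  μ^(1)=11; μ^(2)=2; μ^(3)=-1; μ^(4)=-4; μ^(5)=-7

((0, 2, 0, 0, 0); (0, 1, 1, 0, 0); (4, 0, 0, 0, 0); (0, 0, 0, 1, 1); (0, 0, 0, 0, 2))


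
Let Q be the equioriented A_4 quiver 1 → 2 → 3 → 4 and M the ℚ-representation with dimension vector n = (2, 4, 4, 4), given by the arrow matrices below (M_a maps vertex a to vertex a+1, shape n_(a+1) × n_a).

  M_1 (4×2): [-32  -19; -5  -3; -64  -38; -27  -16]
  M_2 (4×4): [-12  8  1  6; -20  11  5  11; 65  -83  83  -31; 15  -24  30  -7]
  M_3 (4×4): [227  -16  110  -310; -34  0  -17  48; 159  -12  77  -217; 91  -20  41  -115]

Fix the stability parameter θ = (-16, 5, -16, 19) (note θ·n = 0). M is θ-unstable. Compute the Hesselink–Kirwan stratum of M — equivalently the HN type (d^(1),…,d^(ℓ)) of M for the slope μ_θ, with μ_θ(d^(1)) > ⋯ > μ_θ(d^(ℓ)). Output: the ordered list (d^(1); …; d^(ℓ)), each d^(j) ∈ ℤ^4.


Interval decomposition of M: I[1,4]^2, I[2,3], I[2,4], I[4,4].
HN type (ℓ=3): μ^(1)=19; μ^(2)=-11/2; μ^(3)=-16

((0, 0, 0, 4); (0, 4, 4, 0); (2, 0, 0, 0))


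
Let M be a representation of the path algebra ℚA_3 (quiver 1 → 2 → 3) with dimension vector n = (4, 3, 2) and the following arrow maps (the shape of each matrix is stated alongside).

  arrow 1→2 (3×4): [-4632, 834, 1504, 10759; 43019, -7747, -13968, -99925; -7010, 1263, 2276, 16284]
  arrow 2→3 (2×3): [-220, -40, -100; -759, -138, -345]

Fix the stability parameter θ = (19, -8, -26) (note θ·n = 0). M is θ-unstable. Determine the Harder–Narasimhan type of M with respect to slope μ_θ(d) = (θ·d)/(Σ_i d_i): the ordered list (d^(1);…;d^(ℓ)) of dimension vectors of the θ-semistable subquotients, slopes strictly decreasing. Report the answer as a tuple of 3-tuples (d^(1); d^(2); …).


Barcode: M ≅ I[1,1], I[1,2]^2, I[1,3], I[3,3]. HN layers by μ_θ (4 steps, strictly decreasing):
  μ^(1)=19; μ^(2)=11/2; μ^(3)=-5; μ^(4)=-26

((1, 0, 0); (2, 2, 0); (1, 1, 1); (0, 0, 1))


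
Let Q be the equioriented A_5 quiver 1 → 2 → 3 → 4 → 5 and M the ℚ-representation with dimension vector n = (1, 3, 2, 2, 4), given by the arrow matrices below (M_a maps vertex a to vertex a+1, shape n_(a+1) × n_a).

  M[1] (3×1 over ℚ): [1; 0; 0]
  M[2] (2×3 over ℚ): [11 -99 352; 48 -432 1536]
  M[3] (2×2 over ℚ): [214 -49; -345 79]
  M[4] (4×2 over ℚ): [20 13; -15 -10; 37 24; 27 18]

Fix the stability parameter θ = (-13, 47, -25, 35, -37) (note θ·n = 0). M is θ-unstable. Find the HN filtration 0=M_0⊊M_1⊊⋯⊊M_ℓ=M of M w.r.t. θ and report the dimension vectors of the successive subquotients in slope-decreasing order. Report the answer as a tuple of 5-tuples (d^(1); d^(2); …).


Via rank(M_{q-1}∘⋯∘M_p): M ≅ I[1,5], I[2,2]^2, I[3,5], I[5,5]^2.
μ_θ-semistable layers: μ^(1)=47; μ^(2)=5; μ^(3)=-1; μ^(4)=-13; μ^(5)=-25; μ^(6)=-37

((0, 2, 0, 0, 0); (0, 1, 1, 1, 1); (0, 0, 0, 1, 1); (1, 0, 0, 0, 0); (0, 0, 1, 0, 0); (0, 0, 0, 0, 2))


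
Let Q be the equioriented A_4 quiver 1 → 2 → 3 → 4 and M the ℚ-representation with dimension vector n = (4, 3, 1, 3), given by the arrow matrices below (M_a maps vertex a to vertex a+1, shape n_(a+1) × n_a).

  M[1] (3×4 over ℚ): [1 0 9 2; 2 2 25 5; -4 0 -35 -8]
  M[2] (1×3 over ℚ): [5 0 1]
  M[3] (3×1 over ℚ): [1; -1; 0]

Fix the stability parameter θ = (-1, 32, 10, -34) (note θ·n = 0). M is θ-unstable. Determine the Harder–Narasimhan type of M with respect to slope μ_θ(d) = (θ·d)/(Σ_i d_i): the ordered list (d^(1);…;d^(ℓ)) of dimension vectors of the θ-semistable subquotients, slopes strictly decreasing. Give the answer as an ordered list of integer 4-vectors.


Via rank(M_{q-1}∘⋯∘M_p): M ≅ I[1,1], I[1,2]^2, I[1,4], I[4,4]^2.
μ_θ-semistable layers: μ^(1)=32; μ^(2)=8/3; μ^(3)=-1; μ^(4)=-34

((0, 2, 0, 0); (0, 1, 1, 1); (4, 0, 0, 0); (0, 0, 0, 2))


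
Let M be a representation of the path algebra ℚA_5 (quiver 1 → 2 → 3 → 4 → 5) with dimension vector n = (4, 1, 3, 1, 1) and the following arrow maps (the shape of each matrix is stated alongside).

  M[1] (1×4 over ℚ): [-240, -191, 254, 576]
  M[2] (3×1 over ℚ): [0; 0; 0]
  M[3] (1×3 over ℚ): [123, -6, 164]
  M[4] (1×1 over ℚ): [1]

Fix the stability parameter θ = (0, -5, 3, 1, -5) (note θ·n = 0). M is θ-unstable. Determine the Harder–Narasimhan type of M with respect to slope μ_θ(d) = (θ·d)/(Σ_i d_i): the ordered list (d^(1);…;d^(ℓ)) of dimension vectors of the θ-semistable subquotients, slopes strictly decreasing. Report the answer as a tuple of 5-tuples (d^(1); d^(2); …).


Interval decomposition of M: I[1,1]^3, I[1,2], I[3,3]^2, I[3,5].
HN type (ℓ=4): μ^(1)=3; μ^(2)=0; μ^(3)=-1/3; μ^(4)=-5/2

((0, 0, 2, 0, 0); (3, 0, 0, 0, 0); (0, 0, 1, 1, 1); (1, 1, 0, 0, 0))


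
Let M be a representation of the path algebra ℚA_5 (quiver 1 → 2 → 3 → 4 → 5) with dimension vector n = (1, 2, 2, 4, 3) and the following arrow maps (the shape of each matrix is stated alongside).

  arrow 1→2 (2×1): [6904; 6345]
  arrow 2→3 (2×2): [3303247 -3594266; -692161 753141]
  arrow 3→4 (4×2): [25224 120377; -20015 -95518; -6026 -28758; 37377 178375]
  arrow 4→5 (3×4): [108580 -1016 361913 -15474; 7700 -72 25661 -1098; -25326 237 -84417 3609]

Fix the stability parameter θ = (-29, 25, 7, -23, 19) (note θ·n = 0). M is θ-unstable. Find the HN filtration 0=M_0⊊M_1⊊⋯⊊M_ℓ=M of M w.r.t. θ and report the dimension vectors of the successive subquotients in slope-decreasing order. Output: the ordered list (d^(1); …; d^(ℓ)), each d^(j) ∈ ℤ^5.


Barcode: M ≅ I[1,5], I[2,5], I[4,4]^2, I[5,5]. HN layers by μ_θ (4 steps, strictly decreasing):
  μ^(1)=19; μ^(2)=3; μ^(3)=-23; μ^(4)=-29

((0, 0, 0, 0, 3); (0, 2, 2, 2, 0); (0, 0, 0, 2, 0); (1, 0, 0, 0, 0))


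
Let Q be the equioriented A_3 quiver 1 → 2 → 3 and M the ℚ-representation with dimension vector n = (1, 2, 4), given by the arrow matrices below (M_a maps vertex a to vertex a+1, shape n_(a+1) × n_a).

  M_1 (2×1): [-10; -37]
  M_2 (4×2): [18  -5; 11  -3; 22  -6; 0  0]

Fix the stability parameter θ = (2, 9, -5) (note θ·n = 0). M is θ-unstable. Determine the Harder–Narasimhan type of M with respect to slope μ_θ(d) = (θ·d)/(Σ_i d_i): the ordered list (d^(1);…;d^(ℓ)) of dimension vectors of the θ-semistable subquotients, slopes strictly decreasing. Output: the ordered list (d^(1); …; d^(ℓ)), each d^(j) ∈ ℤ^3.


Via rank(M_{q-1}∘⋯∘M_p): M ≅ I[1,3], I[2,3], I[3,3]^2.
μ_θ-semistable layers: μ^(1)=2; μ^(2)=-5

((1, 2, 2); (0, 0, 2))


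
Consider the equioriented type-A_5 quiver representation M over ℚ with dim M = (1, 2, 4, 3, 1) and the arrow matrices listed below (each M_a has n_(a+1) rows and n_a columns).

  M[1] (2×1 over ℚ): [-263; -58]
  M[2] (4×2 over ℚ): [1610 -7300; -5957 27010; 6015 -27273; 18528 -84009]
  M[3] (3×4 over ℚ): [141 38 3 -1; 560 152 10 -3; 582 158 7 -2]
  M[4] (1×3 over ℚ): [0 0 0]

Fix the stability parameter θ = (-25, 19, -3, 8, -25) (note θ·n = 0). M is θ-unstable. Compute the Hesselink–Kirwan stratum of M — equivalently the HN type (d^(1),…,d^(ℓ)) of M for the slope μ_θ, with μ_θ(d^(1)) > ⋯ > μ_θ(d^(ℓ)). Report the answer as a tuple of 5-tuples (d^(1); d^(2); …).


Barcode: M ≅ I[1,4], I[2,4], I[3,3], I[3,4], I[5,5]. HN layers by μ_θ (3 steps, strictly decreasing):
  μ^(1)=8; μ^(2)=-3; μ^(3)=-25

((0, 2, 2, 3, 0); (0, 0, 2, 0, 0); (1, 0, 0, 0, 1))


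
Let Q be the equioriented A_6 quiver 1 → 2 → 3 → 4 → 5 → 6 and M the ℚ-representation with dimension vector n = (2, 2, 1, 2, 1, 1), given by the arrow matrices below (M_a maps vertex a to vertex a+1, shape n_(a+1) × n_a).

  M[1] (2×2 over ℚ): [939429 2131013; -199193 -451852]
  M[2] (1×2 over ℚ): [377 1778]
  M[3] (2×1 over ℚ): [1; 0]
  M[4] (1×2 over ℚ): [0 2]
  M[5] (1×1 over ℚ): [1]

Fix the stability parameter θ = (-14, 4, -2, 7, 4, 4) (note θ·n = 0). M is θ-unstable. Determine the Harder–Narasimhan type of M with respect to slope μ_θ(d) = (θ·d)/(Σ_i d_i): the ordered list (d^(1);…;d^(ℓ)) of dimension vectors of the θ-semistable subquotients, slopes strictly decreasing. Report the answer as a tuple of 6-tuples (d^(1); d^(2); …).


Via rank(M_{q-1}∘⋯∘M_p): M ≅ I[1,2], I[1,4], I[4,6].
μ_θ-semistable layers: μ^(1)=7; μ^(2)=5; μ^(3)=4; μ^(4)=1; μ^(5)=-14

((0, 0, 0, 1, 0, 0); (0, 0, 0, 1, 1, 1); (0, 1, 0, 0, 0, 0); (0, 1, 1, 0, 0, 0); (2, 0, 0, 0, 0, 0))


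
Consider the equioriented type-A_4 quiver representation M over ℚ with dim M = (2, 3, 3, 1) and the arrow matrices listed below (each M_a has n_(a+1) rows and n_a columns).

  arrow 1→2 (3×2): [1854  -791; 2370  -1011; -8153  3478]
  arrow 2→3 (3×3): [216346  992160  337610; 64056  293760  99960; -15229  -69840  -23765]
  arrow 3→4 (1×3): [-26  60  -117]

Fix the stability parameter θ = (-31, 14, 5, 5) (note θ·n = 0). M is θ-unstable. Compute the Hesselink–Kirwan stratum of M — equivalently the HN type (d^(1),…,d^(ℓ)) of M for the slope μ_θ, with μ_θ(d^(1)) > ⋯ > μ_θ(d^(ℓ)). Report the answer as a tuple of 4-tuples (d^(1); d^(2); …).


Interval decomposition of M: I[1,2], I[1,4], I[2,2], I[3,3]^2.
HN type (ℓ=4): μ^(1)=14; μ^(2)=8; μ^(3)=5; μ^(4)=-31

((0, 2, 0, 0); (0, 1, 1, 1); (0, 0, 2, 0); (2, 0, 0, 0))


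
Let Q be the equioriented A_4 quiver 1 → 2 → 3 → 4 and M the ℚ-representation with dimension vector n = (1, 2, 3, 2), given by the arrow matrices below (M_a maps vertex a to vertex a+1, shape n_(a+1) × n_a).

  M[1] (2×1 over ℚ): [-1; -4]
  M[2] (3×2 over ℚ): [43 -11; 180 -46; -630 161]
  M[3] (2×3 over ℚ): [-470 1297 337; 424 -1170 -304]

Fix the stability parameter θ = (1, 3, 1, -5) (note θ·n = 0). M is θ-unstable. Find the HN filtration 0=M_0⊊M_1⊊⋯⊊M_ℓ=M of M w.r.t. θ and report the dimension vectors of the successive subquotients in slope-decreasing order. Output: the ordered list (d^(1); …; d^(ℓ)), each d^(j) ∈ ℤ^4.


Barcode: M ≅ I[1,3], I[2,4], I[3,4]. HN layers by μ_θ (4 steps, strictly decreasing):
  μ^(1)=2; μ^(2)=1; μ^(3)=-1/3; μ^(4)=-2

((0, 1, 1, 0); (1, 0, 0, 0); (0, 1, 1, 1); (0, 0, 1, 1))


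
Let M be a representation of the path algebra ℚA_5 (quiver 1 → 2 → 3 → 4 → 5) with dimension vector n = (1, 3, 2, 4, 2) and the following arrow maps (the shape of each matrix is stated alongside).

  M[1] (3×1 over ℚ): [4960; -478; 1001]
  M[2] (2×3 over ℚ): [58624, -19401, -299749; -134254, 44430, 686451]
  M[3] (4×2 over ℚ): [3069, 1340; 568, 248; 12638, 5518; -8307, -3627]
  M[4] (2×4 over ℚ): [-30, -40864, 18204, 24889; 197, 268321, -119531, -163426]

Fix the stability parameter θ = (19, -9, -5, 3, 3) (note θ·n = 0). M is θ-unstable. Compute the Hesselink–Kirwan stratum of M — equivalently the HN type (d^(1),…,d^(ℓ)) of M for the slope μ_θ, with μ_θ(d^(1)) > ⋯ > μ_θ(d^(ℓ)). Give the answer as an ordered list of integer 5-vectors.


Barcode: M ≅ I[1,5], I[2,2], I[2,5], I[4,4]^2. HN layers by μ_θ (4 steps, strictly decreasing):
  μ^(1)=3; μ^(2)=5/3; μ^(3)=-5; μ^(4)=-9

((0, 0, 0, 4, 2); (1, 1, 1, 0, 0); (0, 0, 1, 0, 0); (0, 2, 0, 0, 0))


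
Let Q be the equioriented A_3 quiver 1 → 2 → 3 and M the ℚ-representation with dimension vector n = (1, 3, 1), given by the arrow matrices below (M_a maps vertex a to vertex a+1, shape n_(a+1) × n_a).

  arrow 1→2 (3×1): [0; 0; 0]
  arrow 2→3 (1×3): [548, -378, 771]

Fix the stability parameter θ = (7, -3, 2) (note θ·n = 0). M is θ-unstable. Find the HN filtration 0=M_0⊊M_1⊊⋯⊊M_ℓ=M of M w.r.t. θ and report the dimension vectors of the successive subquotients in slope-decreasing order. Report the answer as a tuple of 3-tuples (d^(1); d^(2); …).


Via rank(M_{q-1}∘⋯∘M_p): M ≅ I[1,1], I[2,2]^2, I[2,3].
μ_θ-semistable layers: μ^(1)=7; μ^(2)=2; μ^(3)=-3

((1, 0, 0); (0, 0, 1); (0, 3, 0))


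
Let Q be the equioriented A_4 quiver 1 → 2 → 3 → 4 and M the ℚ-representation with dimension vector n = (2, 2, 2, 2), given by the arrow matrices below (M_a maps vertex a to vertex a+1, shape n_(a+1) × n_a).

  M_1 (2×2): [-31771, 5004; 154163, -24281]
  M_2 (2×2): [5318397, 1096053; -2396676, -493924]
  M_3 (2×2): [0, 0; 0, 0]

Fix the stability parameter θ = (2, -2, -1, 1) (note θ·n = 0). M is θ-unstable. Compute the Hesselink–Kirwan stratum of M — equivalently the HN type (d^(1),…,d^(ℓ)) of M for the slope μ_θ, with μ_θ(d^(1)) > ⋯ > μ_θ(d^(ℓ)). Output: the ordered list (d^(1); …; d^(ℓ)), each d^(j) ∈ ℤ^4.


Via rank(M_{q-1}∘⋯∘M_p): M ≅ I[1,2], I[1,3], I[3,3], I[4,4]^2.
μ_θ-semistable layers: μ^(1)=1; μ^(2)=0; μ^(3)=-1/3; μ^(4)=-1

((0, 0, 0, 2); (1, 1, 0, 0); (1, 1, 1, 0); (0, 0, 1, 0))


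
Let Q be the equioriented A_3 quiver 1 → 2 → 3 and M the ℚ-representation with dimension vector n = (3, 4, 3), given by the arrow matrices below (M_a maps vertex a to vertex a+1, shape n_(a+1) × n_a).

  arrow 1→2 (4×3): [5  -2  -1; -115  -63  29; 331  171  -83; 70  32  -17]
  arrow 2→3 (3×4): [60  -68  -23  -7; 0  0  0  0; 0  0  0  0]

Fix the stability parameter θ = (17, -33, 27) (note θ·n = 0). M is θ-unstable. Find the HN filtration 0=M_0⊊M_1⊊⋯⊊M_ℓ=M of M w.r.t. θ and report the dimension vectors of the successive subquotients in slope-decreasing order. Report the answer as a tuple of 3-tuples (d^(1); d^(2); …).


Barcode: M ≅ I[1,2]^2, I[1,3], I[2,2], I[3,3]^2. HN layers by μ_θ (3 steps, strictly decreasing):
  μ^(1)=27; μ^(2)=-8; μ^(3)=-33

((0, 0, 3); (3, 3, 0); (0, 1, 0))


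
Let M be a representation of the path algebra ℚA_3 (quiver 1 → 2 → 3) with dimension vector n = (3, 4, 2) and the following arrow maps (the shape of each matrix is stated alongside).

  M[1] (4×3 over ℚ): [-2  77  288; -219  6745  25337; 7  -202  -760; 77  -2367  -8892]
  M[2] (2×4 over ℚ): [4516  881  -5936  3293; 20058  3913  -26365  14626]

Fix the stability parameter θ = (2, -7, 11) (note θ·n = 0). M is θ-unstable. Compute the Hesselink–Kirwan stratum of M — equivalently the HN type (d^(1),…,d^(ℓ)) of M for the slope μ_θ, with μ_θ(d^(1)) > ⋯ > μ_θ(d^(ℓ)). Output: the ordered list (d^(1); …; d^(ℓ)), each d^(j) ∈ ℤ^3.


Barcode: M ≅ I[1,2], I[1,3]^2, I[2,2]. HN layers by μ_θ (3 steps, strictly decreasing):
  μ^(1)=11; μ^(2)=-5/2; μ^(3)=-7

((0, 0, 2); (3, 3, 0); (0, 1, 0))


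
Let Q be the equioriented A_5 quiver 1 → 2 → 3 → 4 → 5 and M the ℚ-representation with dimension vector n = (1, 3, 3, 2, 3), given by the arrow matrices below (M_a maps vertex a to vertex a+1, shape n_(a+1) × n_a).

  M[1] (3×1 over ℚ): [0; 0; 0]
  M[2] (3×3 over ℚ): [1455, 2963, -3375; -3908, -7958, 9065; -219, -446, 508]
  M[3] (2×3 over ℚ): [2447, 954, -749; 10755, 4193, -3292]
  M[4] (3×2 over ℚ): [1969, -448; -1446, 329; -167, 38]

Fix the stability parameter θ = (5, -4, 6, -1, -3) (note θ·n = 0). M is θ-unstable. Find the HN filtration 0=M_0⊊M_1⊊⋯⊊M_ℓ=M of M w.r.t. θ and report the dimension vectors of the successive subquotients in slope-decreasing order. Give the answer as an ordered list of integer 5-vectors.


Via rank(M_{q-1}∘⋯∘M_p): M ≅ I[1,1], I[2,3], I[2,5]^2, I[5,5].
μ_θ-semistable layers: μ^(1)=6; μ^(2)=5; μ^(3)=2/3; μ^(4)=-3; μ^(5)=-4

((0, 0, 1, 0, 0); (1, 0, 0, 0, 0); (0, 0, 2, 2, 2); (0, 0, 0, 0, 1); (0, 3, 0, 0, 0))


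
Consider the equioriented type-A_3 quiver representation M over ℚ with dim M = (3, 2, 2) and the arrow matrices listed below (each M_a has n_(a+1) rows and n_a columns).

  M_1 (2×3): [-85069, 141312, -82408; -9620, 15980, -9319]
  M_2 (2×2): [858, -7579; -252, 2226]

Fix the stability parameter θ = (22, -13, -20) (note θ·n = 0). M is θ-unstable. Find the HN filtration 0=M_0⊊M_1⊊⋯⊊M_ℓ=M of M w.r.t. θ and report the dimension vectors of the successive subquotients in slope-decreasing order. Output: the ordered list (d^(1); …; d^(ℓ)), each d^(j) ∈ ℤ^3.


Interval decomposition of M: I[1,1], I[1,2], I[1,3], I[3,3].
HN type (ℓ=4): μ^(1)=22; μ^(2)=9/2; μ^(3)=-11/3; μ^(4)=-20

((1, 0, 0); (1, 1, 0); (1, 1, 1); (0, 0, 1))


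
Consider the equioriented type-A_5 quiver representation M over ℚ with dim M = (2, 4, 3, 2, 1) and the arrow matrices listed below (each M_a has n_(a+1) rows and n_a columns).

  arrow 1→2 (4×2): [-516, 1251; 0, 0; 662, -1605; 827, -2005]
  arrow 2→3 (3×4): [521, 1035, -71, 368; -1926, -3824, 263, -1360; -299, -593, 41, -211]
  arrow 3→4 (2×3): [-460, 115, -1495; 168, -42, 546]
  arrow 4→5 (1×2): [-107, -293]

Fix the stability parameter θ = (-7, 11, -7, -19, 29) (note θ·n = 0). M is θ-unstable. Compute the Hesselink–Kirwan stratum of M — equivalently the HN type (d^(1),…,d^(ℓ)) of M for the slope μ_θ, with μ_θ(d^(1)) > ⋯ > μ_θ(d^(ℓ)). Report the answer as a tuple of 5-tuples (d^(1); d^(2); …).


Via rank(M_{q-1}∘⋯∘M_p): M ≅ I[1,3], I[1,5], I[2,2], I[2,3], I[4,4].
μ_θ-semistable layers: μ^(1)=29; μ^(2)=11; μ^(3)=2; μ^(4)=-5; μ^(5)=-7; μ^(6)=-19

((0, 0, 0, 0, 1); (0, 1, 0, 0, 0); (0, 2, 2, 0, 0); (0, 1, 1, 1, 0); (2, 0, 0, 0, 0); (0, 0, 0, 1, 0))


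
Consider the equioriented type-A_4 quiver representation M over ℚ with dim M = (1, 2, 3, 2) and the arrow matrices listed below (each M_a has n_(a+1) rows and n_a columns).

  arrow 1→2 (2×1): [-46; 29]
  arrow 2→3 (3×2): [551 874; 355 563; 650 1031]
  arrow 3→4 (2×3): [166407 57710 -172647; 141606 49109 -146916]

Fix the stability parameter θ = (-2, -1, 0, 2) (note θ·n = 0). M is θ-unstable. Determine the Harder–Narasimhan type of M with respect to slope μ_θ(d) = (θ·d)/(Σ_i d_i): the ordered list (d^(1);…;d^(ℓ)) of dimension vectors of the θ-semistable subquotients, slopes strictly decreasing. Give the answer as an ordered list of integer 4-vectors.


Via rank(M_{q-1}∘⋯∘M_p): M ≅ I[1,4], I[2,4], I[3,3].
μ_θ-semistable layers: μ^(1)=2; μ^(2)=0; μ^(3)=-1; μ^(4)=-2

((0, 0, 0, 2); (0, 0, 3, 0); (0, 2, 0, 0); (1, 0, 0, 0))


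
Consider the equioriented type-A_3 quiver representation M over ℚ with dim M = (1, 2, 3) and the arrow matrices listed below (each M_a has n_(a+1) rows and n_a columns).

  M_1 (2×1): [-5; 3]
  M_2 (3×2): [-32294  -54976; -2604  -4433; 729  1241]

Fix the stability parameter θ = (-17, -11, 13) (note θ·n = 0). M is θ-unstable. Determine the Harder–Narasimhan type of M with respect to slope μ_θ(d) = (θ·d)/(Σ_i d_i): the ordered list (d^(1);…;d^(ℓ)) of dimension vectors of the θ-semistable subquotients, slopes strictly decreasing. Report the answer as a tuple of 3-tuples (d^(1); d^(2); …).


Barcode: M ≅ I[1,3], I[2,3], I[3,3]. HN layers by μ_θ (3 steps, strictly decreasing):
  μ^(1)=13; μ^(2)=-11; μ^(3)=-17

((0, 0, 3); (0, 2, 0); (1, 0, 0))


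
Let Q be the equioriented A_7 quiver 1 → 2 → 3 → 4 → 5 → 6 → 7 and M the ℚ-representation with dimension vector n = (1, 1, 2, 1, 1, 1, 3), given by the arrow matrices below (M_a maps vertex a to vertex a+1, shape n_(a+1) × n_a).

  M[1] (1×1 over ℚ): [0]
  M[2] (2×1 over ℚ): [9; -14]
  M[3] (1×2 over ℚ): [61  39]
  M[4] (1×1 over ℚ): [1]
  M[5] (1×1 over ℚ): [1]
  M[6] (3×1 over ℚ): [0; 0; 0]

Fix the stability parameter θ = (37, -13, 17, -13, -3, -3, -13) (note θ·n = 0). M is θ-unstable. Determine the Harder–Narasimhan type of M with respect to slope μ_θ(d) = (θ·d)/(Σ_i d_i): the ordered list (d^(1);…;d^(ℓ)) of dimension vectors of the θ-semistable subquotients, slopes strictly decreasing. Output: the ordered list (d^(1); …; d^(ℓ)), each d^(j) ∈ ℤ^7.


Barcode: M ≅ I[1,1], I[2,6], I[3,3], I[7,7]^3. HN layers by μ_θ (4 steps, strictly decreasing):
  μ^(1)=37; μ^(2)=17; μ^(3)=-1/2; μ^(4)=-13

((1, 0, 0, 0, 0, 0, 0); (0, 0, 1, 0, 0, 0, 0); (0, 0, 1, 1, 1, 1, 0); (0, 1, 0, 0, 0, 0, 3))
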